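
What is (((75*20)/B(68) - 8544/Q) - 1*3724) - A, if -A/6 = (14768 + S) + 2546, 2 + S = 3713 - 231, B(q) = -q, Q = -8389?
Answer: 17258876893/142613 ≈ 1.2102e+5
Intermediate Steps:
S = 3480 (S = -2 + (3713 - 231) = -2 + 3482 = 3480)
A = -124764 (A = -6*((14768 + 3480) + 2546) = -6*(18248 + 2546) = -6*20794 = -124764)
(((75*20)/B(68) - 8544/Q) - 1*3724) - A = (((75*20)/((-1*68)) - 8544/(-8389)) - 1*3724) - 1*(-124764) = ((1500/(-68) - 8544*(-1/8389)) - 3724) + 124764 = ((1500*(-1/68) + 8544/8389) - 3724) + 124764 = ((-375/17 + 8544/8389) - 3724) + 124764 = (-3000627/142613 - 3724) + 124764 = -534091439/142613 + 124764 = 17258876893/142613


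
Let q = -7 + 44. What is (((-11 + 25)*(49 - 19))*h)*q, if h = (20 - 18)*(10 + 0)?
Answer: 310800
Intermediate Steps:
h = 20 (h = 2*10 = 20)
q = 37
(((-11 + 25)*(49 - 19))*h)*q = (((-11 + 25)*(49 - 19))*20)*37 = ((14*30)*20)*37 = (420*20)*37 = 8400*37 = 310800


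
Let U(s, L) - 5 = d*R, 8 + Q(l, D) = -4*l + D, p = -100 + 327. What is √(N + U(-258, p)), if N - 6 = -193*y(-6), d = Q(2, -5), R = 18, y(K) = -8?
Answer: √1177 ≈ 34.307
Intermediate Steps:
p = 227
Q(l, D) = -8 + D - 4*l (Q(l, D) = -8 + (-4*l + D) = -8 + (D - 4*l) = -8 + D - 4*l)
d = -21 (d = -8 - 5 - 4*2 = -8 - 5 - 8 = -21)
U(s, L) = -373 (U(s, L) = 5 - 21*18 = 5 - 378 = -373)
N = 1550 (N = 6 - 193*(-8) = 6 + 1544 = 1550)
√(N + U(-258, p)) = √(1550 - 373) = √1177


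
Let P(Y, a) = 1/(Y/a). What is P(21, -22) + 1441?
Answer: 30239/21 ≈ 1440.0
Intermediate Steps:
P(Y, a) = a/Y
P(21, -22) + 1441 = -22/21 + 1441 = 30239/21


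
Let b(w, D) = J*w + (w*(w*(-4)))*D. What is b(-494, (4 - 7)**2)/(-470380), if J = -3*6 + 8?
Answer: 2195089/117595 ≈ 18.667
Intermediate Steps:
J = -10 (J = -18 + 8 = -10)
b(w, D) = -10*w - 4*D*w**2 (b(w, D) = -10*w + (w*(w*(-4)))*D = -10*w + (w*(-4*w))*D = -10*w + (-4*w**2)*D = -10*w - 4*D*w**2)
b(-494, (4 - 7)**2)/(-470380) = -2*(-494)*(5 + 2*(4 - 7)**2*(-494))/(-470380) = -2*(-494)*(5 + 2*(-3)**2*(-494))*(-1/470380) = -2*(-494)*(5 + 2*9*(-494))*(-1/470380) = -2*(-494)*(5 - 8892)*(-1/470380) = -2*(-494)*(-8887)*(-1/470380) = -8780356*(-1/470380) = 2195089/117595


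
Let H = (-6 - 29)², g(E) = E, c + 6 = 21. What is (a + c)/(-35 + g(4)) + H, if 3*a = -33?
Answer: 37971/31 ≈ 1224.9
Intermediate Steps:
c = 15 (c = -6 + 21 = 15)
a = -11 (a = (⅓)*(-33) = -11)
H = 1225 (H = (-35)² = 1225)
(a + c)/(-35 + g(4)) + H = (-11 + 15)/(-35 + 4) + 1225 = 4/(-31) + 1225 = 4*(-1/31) + 1225 = -4/31 + 1225 = 37971/31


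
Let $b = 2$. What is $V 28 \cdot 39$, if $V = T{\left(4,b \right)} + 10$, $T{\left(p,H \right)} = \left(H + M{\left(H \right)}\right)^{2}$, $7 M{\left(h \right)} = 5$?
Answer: $\frac{132756}{7} \approx 18965.0$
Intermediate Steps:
$M{\left(h \right)} = \frac{5}{7}$ ($M{\left(h \right)} = \frac{1}{7} \cdot 5 = \frac{5}{7}$)
$T{\left(p,H \right)} = \left(\frac{5}{7} + H\right)^{2}$ ($T{\left(p,H \right)} = \left(H + \frac{5}{7}\right)^{2} = \left(\frac{5}{7} + H\right)^{2}$)
$V = \frac{851}{49}$ ($V = \frac{\left(5 + 7 \cdot 2\right)^{2}}{49} + 10 = \frac{\left(5 + 14\right)^{2}}{49} + 10 = \frac{19^{2}}{49} + 10 = \frac{1}{49} \cdot 361 + 10 = \frac{361}{49} + 10 = \frac{851}{49} \approx 17.367$)
$V 28 \cdot 39 = \frac{851}{49} \cdot 28 \cdot 39 = \frac{3404}{7} \cdot 39 = \frac{132756}{7}$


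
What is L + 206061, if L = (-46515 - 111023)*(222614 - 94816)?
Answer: -20132835263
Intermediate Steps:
L = -20133041324 (L = -157538*127798 = -20133041324)
L + 206061 = -20133041324 + 206061 = -20132835263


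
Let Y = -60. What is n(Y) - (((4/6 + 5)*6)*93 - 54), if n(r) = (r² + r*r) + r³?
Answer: -211908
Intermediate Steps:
n(r) = r³ + 2*r² (n(r) = (r² + r²) + r³ = 2*r² + r³ = r³ + 2*r²)
n(Y) - (((4/6 + 5)*6)*93 - 54) = (-60)²*(2 - 60) - (((4/6 + 5)*6)*93 - 54) = 3600*(-58) - (((4*(⅙) + 5)*6)*93 - 54) = -208800 - (((⅔ + 5)*6)*93 - 54) = -208800 - (((17/3)*6)*93 - 54) = -208800 - (34*93 - 54) = -208800 - (3162 - 54) = -208800 - 1*3108 = -208800 - 3108 = -211908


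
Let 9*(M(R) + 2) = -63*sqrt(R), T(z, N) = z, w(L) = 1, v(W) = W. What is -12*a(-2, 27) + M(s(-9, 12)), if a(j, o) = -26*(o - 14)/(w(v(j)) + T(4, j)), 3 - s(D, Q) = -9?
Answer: 4046/5 - 14*sqrt(3) ≈ 784.95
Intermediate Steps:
s(D, Q) = 12 (s(D, Q) = 3 - 1*(-9) = 3 + 9 = 12)
M(R) = -2 - 7*sqrt(R) (M(R) = -2 + (-63*sqrt(R))/9 = -2 - 7*sqrt(R))
a(j, o) = 364/5 - 26*o/5 (a(j, o) = -26*(o - 14)/(1 + 4) = -(-364/5 + 26*o/5) = -26*(-14/5 + o/5) = 364/5 - 26*o/5)
-12*a(-2, 27) + M(s(-9, 12)) = -12*(364/5 - 26/5*27) + (-2 - 14*sqrt(3)) = -12*(364/5 - 702/5) + (-2 - 14*sqrt(3)) = -12*(-338/5) + (-2 - 14*sqrt(3)) = 4056/5 + (-2 - 14*sqrt(3)) = 4046/5 - 14*sqrt(3)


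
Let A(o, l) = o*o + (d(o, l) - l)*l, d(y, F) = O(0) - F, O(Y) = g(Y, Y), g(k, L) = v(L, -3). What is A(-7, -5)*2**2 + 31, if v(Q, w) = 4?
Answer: -53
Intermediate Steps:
g(k, L) = 4
O(Y) = 4
d(y, F) = 4 - F
A(o, l) = o**2 + l*(4 - 2*l) (A(o, l) = o*o + ((4 - l) - l)*l = o**2 + (4 - 2*l)*l = o**2 + l*(4 - 2*l))
A(-7, -5)*2**2 + 31 = ((-7)**2 - 1*(-5)**2 - 1*(-5)*(-4 - 5))*2**2 + 31 = (49 - 1*25 - 1*(-5)*(-9))*4 + 31 = (49 - 25 - 45)*4 + 31 = -21*4 + 31 = -84 + 31 = -53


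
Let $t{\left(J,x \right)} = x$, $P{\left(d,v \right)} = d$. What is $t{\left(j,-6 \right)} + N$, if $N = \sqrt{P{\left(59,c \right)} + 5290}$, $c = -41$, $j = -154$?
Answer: $-6 + \sqrt{5349} \approx 67.137$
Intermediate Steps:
$N = \sqrt{5349}$ ($N = \sqrt{59 + 5290} = \sqrt{5349} \approx 73.137$)
$t{\left(j,-6 \right)} + N = -6 + \sqrt{5349}$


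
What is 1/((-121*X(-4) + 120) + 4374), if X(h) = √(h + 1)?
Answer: 1498/6746653 + 121*I*√3/20239959 ≈ 0.00022204 + 1.0355e-5*I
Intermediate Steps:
X(h) = √(1 + h)
1/((-121*X(-4) + 120) + 4374) = 1/((-121*√(1 - 4) + 120) + 4374) = 1/((-121*I*√3 + 120) + 4374) = 1/((120 - 121*I*√3) + 4374) = 1/(4494 - 121*I*√3)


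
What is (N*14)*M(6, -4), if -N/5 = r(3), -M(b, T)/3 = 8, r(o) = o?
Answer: 5040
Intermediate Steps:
M(b, T) = -24 (M(b, T) = -3*8 = -24)
N = -15 (N = -5*3 = -15)
(N*14)*M(6, -4) = -15*14*(-24) = -210*(-24) = 5040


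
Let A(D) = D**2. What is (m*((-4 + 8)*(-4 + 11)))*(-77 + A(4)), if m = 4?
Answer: -6832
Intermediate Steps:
(m*((-4 + 8)*(-4 + 11)))*(-77 + A(4)) = (4*((-4 + 8)*(-4 + 11)))*(-77 + 4**2) = (4*(4*7))*(-77 + 16) = (4*28)*(-61) = 112*(-61) = -6832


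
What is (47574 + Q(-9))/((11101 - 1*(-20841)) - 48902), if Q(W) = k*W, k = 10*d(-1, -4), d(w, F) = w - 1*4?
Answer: -6003/2120 ≈ -2.8316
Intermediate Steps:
d(w, F) = -4 + w (d(w, F) = w - 4 = -4 + w)
k = -50 (k = 10*(-4 - 1) = 10*(-5) = -50)
Q(W) = -50*W
(47574 + Q(-9))/((11101 - 1*(-20841)) - 48902) = (47574 - 50*(-9))/((11101 - 1*(-20841)) - 48902) = (47574 + 450)/((11101 + 20841) - 48902) = 48024/(31942 - 48902) = 48024/(-16960) = 48024*(-1/16960) = -6003/2120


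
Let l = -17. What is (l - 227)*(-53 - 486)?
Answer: 131516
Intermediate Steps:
(l - 227)*(-53 - 486) = (-17 - 227)*(-53 - 486) = -244*(-539) = 131516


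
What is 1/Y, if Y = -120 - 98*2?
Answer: -1/316 ≈ -0.0031646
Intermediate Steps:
Y = -316 (Y = -120 - 196 = -316)
1/Y = 1/(-316) = -1/316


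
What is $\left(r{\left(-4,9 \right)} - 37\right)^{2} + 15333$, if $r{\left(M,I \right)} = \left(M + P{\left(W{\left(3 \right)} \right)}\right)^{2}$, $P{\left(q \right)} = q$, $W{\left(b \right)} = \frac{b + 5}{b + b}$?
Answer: $\frac{1314334}{81} \approx 16226.0$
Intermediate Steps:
$W{\left(b \right)} = \frac{5 + b}{2 b}$
$r{\left(M,I \right)} = \left(\frac{4}{3} + M\right)^{2}$ ($r{\left(M,I \right)} = \left(M + \frac{5 + 3}{2 \cdot 3}\right)^{2} = \left(M + \frac{1}{2} \cdot \frac{1}{3} \cdot 8\right)^{2} = \left(M + \frac{4}{3}\right)^{2} = \left(\frac{4}{3} + M\right)^{2}$)
$\left(r{\left(-4,9 \right)} - 37\right)^{2} + 15333 = \left(\frac{\left(4 + 3 \left(-4\right)\right)^{2}}{9} - 37\right)^{2} + 15333 = \left(\frac{\left(4 - 12\right)^{2}}{9} - 37\right)^{2} + 15333 = \left(\frac{\left(-8\right)^{2}}{9} - 37\right)^{2} + 15333 = \left(\frac{1}{9} \cdot 64 - 37\right)^{2} + 15333 = \left(\frac{64}{9} - 37\right)^{2} + 15333 = \left(- \frac{269}{9}\right)^{2} + 15333 = \frac{72361}{81} + 15333 = \frac{1314334}{81}$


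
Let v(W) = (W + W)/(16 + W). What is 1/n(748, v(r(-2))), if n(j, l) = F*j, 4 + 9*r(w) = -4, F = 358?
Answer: 1/267784 ≈ 3.7344e-6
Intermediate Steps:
r(w) = -8/9 (r(w) = -4/9 + (⅑)*(-4) = -4/9 - 4/9 = -8/9)
v(W) = 2*W/(16 + W) (v(W) = (2*W)/(16 + W) = 2*W/(16 + W))
n(j, l) = 358*j
1/n(748, v(r(-2))) = 1/(358*748) = 1/267784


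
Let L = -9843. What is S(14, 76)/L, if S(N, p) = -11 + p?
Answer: -65/9843 ≈ -0.0066037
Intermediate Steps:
S(14, 76)/L = (-11 + 76)/(-9843) = 65*(-1/9843) = -65/9843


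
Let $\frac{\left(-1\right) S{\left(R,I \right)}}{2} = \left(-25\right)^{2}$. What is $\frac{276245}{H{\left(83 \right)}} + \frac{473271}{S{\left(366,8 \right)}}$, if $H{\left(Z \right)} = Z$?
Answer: $\frac{306024757}{103750} \approx 2949.6$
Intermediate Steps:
$S{\left(R,I \right)} = -1250$ ($S{\left(R,I \right)} = - 2 \left(-25\right)^{2} = \left(-2\right) 625 = -1250$)
$\frac{276245}{H{\left(83 \right)}} + \frac{473271}{S{\left(366,8 \right)}} = \frac{276245}{83} + \frac{473271}{-1250} = 276245 \cdot \frac{1}{83} + 473271 \left(- \frac{1}{1250}\right) = \frac{276245}{83} - \frac{473271}{1250} = \frac{306024757}{103750}$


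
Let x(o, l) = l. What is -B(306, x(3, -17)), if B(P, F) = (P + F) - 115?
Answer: -174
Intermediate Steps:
B(P, F) = -115 + F + P (B(P, F) = (F + P) - 115 = -115 + F + P)
-B(306, x(3, -17)) = -(-115 - 17 + 306) = -1*174 = -174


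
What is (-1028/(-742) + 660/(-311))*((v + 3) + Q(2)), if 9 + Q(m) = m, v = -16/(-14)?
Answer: 1700120/807667 ≈ 2.1050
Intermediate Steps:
v = 8/7 (v = -16*(-1/14) = 8/7 ≈ 1.1429)
Q(m) = -9 + m
(-1028/(-742) + 660/(-311))*((v + 3) + Q(2)) = (-1028/(-742) + 660/(-311))*((8/7 + 3) + (-9 + 2)) = (-1028*(-1/742) + 660*(-1/311))*(29/7 - 7) = (514/371 - 660/311)*(-20/7) = -85006/115381*(-20/7) = 1700120/807667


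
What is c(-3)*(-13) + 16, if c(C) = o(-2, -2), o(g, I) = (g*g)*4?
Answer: -192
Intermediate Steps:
o(g, I) = 4*g**2 (o(g, I) = g**2*4 = 4*g**2)
c(C) = 16 (c(C) = 4*(-2)**2 = 4*4 = 16)
c(-3)*(-13) + 16 = 16*(-13) + 16 = -208 + 16 = -192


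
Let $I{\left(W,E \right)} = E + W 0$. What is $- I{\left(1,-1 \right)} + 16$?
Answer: $17$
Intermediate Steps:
$I{\left(W,E \right)} = E$ ($I{\left(W,E \right)} = E + 0 = E$)
$- I{\left(1,-1 \right)} + 16 = \left(-1\right) \left(-1\right) + 16 = 1 + 16 = 17$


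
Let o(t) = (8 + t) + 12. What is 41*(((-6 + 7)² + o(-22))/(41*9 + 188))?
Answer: -41/557 ≈ -0.073609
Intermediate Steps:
o(t) = 20 + t
41*(((-6 + 7)² + o(-22))/(41*9 + 188)) = 41*(((-6 + 7)² + (20 - 22))/(41*9 + 188)) = 41*((1² - 2)/(369 + 188)) = 41*((1 - 2)/557) = 41*(-1*1/557) = 41*(-1/557) = -41/557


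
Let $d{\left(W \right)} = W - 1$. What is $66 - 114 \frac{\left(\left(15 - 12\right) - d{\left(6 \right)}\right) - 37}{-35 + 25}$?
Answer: $- \frac{1893}{5} \approx -378.6$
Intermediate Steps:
$d{\left(W \right)} = -1 + W$ ($d{\left(W \right)} = W - 1 = -1 + W$)
$66 - 114 \frac{\left(\left(15 - 12\right) - d{\left(6 \right)}\right) - 37}{-35 + 25} = 66 - 114 \frac{\left(\left(15 - 12\right) - \left(-1 + 6\right)\right) - 37}{-35 + 25} = 66 - 114 \frac{\left(3 - 5\right) - 37}{-10} = 66 - 114 \left(\left(3 - 5\right) - 37\right) \left(- \frac{1}{10}\right) = 66 - 114 \left(-2 - 37\right) \left(- \frac{1}{10}\right) = 66 - 114 \left(\left(-39\right) \left(- \frac{1}{10}\right)\right) = 66 - \frac{2223}{5} = - \frac{1893}{5}$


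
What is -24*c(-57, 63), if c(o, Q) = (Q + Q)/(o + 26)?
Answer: 3024/31 ≈ 97.548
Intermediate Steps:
c(o, Q) = 2*Q/(26 + o) (c(o, Q) = (2*Q)/(26 + o) = 2*Q/(26 + o))
-24*c(-57, 63) = -48*63/(26 - 57) = -48*63/(-31) = -48*63*(-1)/31 = -24*(-126/31) = 3024/31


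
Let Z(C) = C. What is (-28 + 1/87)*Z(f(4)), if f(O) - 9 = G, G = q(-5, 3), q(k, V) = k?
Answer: -9740/87 ≈ -111.95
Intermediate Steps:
G = -5
f(O) = 4 (f(O) = 9 - 5 = 4)
(-28 + 1/87)*Z(f(4)) = (-28 + 1/87)*4 = -2435/87*4 = -9740/87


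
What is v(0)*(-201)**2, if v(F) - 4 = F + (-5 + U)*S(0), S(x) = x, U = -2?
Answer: 161604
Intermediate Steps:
v(F) = 4 + F (v(F) = 4 + (F + (-5 - 2)*0) = 4 + (F - 7*0) = 4 + (F + 0) = 4 + F)
v(0)*(-201)**2 = (4 + 0)*(-201)**2 = 4*40401 = 161604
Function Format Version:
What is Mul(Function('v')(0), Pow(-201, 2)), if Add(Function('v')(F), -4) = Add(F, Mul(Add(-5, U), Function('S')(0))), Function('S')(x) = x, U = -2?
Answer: 161604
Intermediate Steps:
Function('v')(F) = Add(4, F) (Function('v')(F) = Add(4, Add(F, Mul(Add(-5, -2), 0))) = Add(4, Add(F, Mul(-7, 0))) = Add(4, Add(F, 0)) = Add(4, F))
Mul(Function('v')(0), Pow(-201, 2)) = Mul(Add(4, 0), Pow(-201, 2)) = Mul(4, 40401) = 161604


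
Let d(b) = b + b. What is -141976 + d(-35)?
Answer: -142046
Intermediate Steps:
d(b) = 2*b
-141976 + d(-35) = -141976 + 2*(-35) = -141976 - 70 = -142046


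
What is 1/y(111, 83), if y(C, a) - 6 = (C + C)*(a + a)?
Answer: 1/36858 ≈ 2.7131e-5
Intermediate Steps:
y(C, a) = 6 + 4*C*a (y(C, a) = 6 + (C + C)*(a + a) = 6 + (2*C)*(2*a) = 6 + 4*C*a)
1/y(111, 83) = 1/(6 + 4*111*83) = 1/(6 + 36852) = 1/36858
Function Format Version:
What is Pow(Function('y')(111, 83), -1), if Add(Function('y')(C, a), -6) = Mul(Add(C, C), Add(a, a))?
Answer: Rational(1, 36858) ≈ 2.7131e-5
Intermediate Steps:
Function('y')(C, a) = Add(6, Mul(4, C, a)) (Function('y')(C, a) = Add(6, Mul(Add(C, C), Add(a, a))) = Add(6, Mul(Mul(2, C), Mul(2, a))) = Add(6, Mul(4, C, a)))
Pow(Function('y')(111, 83), -1) = Pow(Add(6, Mul(4, 111, 83)), -1) = Pow(Add(6, 36852), -1) = Pow(36858, -1) = Rational(1, 36858)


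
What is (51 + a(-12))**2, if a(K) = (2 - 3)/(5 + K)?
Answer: 128164/49 ≈ 2615.6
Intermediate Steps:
a(K) = -1/(5 + K)
(51 + a(-12))**2 = (51 - 1/(5 - 12))**2 = (51 - 1/(-7))**2 = (51 - 1*(-1/7))**2 = (51 + 1/7)**2 = (358/7)**2 = 128164/49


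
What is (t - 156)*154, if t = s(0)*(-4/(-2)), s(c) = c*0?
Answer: -24024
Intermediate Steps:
s(c) = 0
t = 0 (t = 0*(-4/(-2)) = 0*(-4*(-½)) = 0*2 = 0)
(t - 156)*154 = (0 - 156)*154 = -156*154 = -24024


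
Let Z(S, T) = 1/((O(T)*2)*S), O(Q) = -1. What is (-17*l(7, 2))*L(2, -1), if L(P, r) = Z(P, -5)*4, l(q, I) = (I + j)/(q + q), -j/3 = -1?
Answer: 85/14 ≈ 6.0714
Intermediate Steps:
j = 3 (j = -3*(-1) = 3)
l(q, I) = (3 + I)/(2*q) (l(q, I) = (I + 3)/(q + q) = (3 + I)/((2*q)) = (3 + I)*(1/(2*q)) = (3 + I)/(2*q))
Z(S, T) = -1/(2*S) (Z(S, T) = 1/((-1*2)*S) = 1/(-2*S) = -1/(2*S))
L(P, r) = -2/P (L(P, r) = -1/(2*P)*4 = -2/P)
(-17*l(7, 2))*L(2, -1) = (-17*(3 + 2)/(2*7))*(-2/2) = (-17*5/(2*7))*(-2*½) = -17*5/14*(-1) = -85/14*(-1) = 85/14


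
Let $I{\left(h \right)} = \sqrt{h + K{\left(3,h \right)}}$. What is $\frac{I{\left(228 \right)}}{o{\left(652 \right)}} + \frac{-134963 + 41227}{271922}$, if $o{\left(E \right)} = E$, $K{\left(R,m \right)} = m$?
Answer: $- \frac{46868}{135961} + \frac{\sqrt{114}}{326} \approx -0.31196$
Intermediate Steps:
$I{\left(h \right)} = \sqrt{2} \sqrt{h}$ ($I{\left(h \right)} = \sqrt{h + h} = \sqrt{2 h} = \sqrt{2} \sqrt{h}$)
$\frac{I{\left(228 \right)}}{o{\left(652 \right)}} + \frac{-134963 + 41227}{271922} = \frac{\sqrt{2} \sqrt{228}}{652} + \frac{-134963 + 41227}{271922} = \sqrt{2} \cdot 2 \sqrt{57} \cdot \frac{1}{652} - \frac{46868}{135961} = 2 \sqrt{114} \cdot \frac{1}{652} - \frac{46868}{135961} = \frac{\sqrt{114}}{326} - \frac{46868}{135961} = - \frac{46868}{135961} + \frac{\sqrt{114}}{326}$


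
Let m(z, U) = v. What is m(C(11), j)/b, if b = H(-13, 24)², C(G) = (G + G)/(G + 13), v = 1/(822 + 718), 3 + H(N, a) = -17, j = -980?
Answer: 1/616000 ≈ 1.6234e-6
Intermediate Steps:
H(N, a) = -20 (H(N, a) = -3 - 17 = -20)
v = 1/1540 ≈ 0.00064935
C(G) = 2*G/(13 + G) (C(G) = (2*G)/(13 + G) = 2*G/(13 + G))
m(z, U) = 1/1540
b = 400 (b = (-20)² = 400)
m(C(11), j)/b = (1/1540)/400 = (1/1540)*(1/400) = 1/616000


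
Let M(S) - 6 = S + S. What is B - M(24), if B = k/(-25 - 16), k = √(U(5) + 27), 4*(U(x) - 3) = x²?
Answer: -54 - √145/82 ≈ -54.147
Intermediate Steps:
U(x) = 3 + x²/4
M(S) = 6 + 2*S (M(S) = 6 + (S + S) = 6 + 2*S)
k = √145/2 (k = √((3 + (¼)*5²) + 27) = √((3 + (¼)*25) + 27) = √((3 + 25/4) + 27) = √(37/4 + 27) = √(145/4) = √145/2 ≈ 6.0208)
B = -√145/82 (B = (√145/2)/(-25 - 16) = (√145/2)/(-41) = -√145/82 ≈ -0.14685)
B - M(24) = -√145/82 - (6 + 2*24) = -√145/82 - (6 + 48) = -√145/82 - 1*54 = -√145/82 - 54 = -54 - √145/82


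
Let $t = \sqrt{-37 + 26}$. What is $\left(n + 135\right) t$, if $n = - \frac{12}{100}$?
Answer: $\frac{3372 i \sqrt{11}}{25} \approx 447.35 i$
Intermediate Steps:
$t = i \sqrt{11}$ ($t = \sqrt{-11} = i \sqrt{11} \approx 3.3166 i$)
$n = - \frac{3}{25}$ ($n = \left(-12\right) \frac{1}{100} = - \frac{3}{25} \approx -0.12$)
$\left(n + 135\right) t = \left(- \frac{3}{25} + 135\right) i \sqrt{11} = \frac{3372 i \sqrt{11}}{25}$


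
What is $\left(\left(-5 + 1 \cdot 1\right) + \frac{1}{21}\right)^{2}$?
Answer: $\frac{6889}{441} \approx 15.621$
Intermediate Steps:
$\left(\left(-5 + 1 \cdot 1\right) + \frac{1}{21}\right)^{2} = \left(\left(-5 + 1\right) + \frac{1}{21}\right)^{2} = \left(-4 + \frac{1}{21}\right)^{2} = \left(- \frac{83}{21}\right)^{2} = \frac{6889}{441}$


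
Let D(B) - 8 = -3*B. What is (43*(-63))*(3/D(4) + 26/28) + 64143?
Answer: 254637/4 ≈ 63659.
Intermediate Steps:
D(B) = 8 - 3*B
(43*(-63))*(3/D(4) + 26/28) + 64143 = (43*(-63))*(3/(8 - 3*4) + 26/28) + 64143 = -2709*(3/(8 - 12) + 26*(1/28)) + 64143 = -2709*(3/(-4) + 13/14) + 64143 = -2709*(3*(-¼) + 13/14) + 64143 = -2709*(-¾ + 13/14) + 64143 = -2709*5/28 + 64143 = -1935/4 + 64143 = 254637/4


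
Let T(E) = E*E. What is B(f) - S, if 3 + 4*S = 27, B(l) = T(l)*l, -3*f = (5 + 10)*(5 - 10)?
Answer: 15619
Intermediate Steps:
T(E) = E²
f = 25 (f = -(5 + 10)*(5 - 10)/3 = -5*(-5) = -⅓*(-75) = 25)
B(l) = l³ (B(l) = l²*l = l³)
S = 6 (S = -¾ + (¼)*27 = -¾ + 27/4 = 6)
B(f) - S = 25³ - 1*6 = 15625 - 6 = 15619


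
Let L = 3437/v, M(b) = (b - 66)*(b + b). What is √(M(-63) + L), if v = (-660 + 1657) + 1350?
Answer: 5*√3581669861/2347 ≈ 127.50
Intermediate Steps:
v = 2347 (v = 997 + 1350 = 2347)
M(b) = 2*b*(-66 + b) (M(b) = (-66 + b)*(2*b) = 2*b*(-66 + b))
L = 3437/2347 ≈ 1.4644
√(M(-63) + L) = √(2*(-63)*(-66 - 63) + 3437/2347) = √(2*(-63)*(-129) + 3437/2347) = √(16254 + 3437/2347) = √(38151575/2347) = 5*√3581669861/2347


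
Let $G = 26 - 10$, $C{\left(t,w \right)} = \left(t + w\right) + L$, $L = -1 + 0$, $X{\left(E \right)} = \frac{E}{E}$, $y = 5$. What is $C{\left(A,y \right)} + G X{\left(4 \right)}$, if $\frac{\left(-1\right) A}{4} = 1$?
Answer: $16$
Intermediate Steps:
$A = -4$ ($A = \left(-4\right) 1 = -4$)
$X{\left(E \right)} = 1$
$L = -1$
$C{\left(t,w \right)} = -1 + t + w$ ($C{\left(t,w \right)} = \left(t + w\right) - 1 = -1 + t + w$)
$G = 16$ ($G = 26 - 10 = 16$)
$C{\left(A,y \right)} + G X{\left(4 \right)} = \left(-1 - 4 + 5\right) + 16 \cdot 1 = 0 + 16 = 16$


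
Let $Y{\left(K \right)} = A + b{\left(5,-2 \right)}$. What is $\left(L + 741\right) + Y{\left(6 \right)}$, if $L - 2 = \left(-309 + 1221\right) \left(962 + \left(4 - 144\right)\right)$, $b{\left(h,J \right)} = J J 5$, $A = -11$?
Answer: $750416$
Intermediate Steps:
$b{\left(h,J \right)} = 5 J^{2}$ ($b{\left(h,J \right)} = J^{2} \cdot 5 = 5 J^{2}$)
$L = 749666$ ($L = 2 + \left(-309 + 1221\right) \left(962 + \left(4 - 144\right)\right) = 2 + 912 \left(962 + \left(4 - 144\right)\right) = 2 + 912 \left(962 - 140\right) = 2 + 912 \cdot 822 = 2 + 749664 = 749666$)
$Y{\left(K \right)} = 9$ ($Y{\left(K \right)} = -11 + 5 \left(-2\right)^{2} = -11 + 5 \cdot 4 = -11 + 20 = 9$)
$\left(L + 741\right) + Y{\left(6 \right)} = \left(749666 + 741\right) + 9 = 750407 + 9 = 750416$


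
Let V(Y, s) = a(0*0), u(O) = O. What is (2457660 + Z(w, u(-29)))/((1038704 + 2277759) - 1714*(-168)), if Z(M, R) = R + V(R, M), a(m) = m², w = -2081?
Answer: 2457631/3604415 ≈ 0.68184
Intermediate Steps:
V(Y, s) = 0 (V(Y, s) = (0*0)² = 0² = 0)
Z(M, R) = R (Z(M, R) = R + 0 = R)
(2457660 + Z(w, u(-29)))/((1038704 + 2277759) - 1714*(-168)) = (2457660 - 29)/((1038704 + 2277759) - 1714*(-168)) = 2457631/(3316463 + 287952) = 2457631/3604415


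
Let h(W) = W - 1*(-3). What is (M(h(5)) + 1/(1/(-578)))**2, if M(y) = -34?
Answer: 374544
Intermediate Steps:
h(W) = 3 + W (h(W) = W + 3 = 3 + W)
(M(h(5)) + 1/(1/(-578)))**2 = (-34 + 1/(1/(-578)))**2 = (-34 + 1/(-1/578))**2 = (-34 - 578)**2 = (-612)**2 = 374544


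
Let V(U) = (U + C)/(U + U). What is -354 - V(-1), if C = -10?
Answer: -719/2 ≈ -359.50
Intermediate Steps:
V(U) = (-10 + U)/(2*U) (V(U) = (U - 10)/(U + U) = (-10 + U)/((2*U)) = (-10 + U)*(1/(2*U)) = (-10 + U)/(2*U))
-354 - V(-1) = -354 - (-10 - 1)/(2*(-1)) = -354 - (-1)*(-11)/2 = -354 - 1*11/2 = -354 - 11/2 = -719/2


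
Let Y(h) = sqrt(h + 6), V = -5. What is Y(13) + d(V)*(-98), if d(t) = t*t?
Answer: -2450 + sqrt(19) ≈ -2445.6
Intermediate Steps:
Y(h) = sqrt(6 + h)
d(t) = t**2
Y(13) + d(V)*(-98) = sqrt(6 + 13) + (-5)**2*(-98) = sqrt(19) + 25*(-98) = sqrt(19) - 2450 = -2450 + sqrt(19)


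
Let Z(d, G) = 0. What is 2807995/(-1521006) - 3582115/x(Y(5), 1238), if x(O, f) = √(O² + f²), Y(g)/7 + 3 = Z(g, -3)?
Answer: -2807995/1521006 - 716423*√1533085/306617 ≈ -2894.9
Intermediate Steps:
Y(g) = -21 (Y(g) = -21 + 7*0 = -21 + 0 = -21)
2807995/(-1521006) - 3582115/x(Y(5), 1238) = 2807995/(-1521006) - 3582115/√((-21)² + 1238²) = 2807995*(-1/1521006) - 3582115/√(441 + 1532644) = -2807995/1521006 - 3582115*√1533085/1533085 = -2807995/1521006 - 716423*√1533085/306617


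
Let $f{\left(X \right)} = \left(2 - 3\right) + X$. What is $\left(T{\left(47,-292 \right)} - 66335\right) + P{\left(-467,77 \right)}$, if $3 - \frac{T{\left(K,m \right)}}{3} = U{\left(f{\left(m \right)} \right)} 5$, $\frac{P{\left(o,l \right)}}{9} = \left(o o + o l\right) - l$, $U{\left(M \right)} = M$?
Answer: $1576546$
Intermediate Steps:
$f{\left(X \right)} = -1 + X$
$P{\left(o,l \right)} = - 9 l + 9 o^{2} + 9 l o$ ($P{\left(o,l \right)} = 9 \left(\left(o o + o l\right) - l\right) = 9 \left(\left(o^{2} + l o\right) - l\right) = 9 \left(o^{2} - l + l o\right) = - 9 l + 9 o^{2} + 9 l o$)
$T{\left(K,m \right)} = 24 - 15 m$ ($T{\left(K,m \right)} = 9 - 3 \left(-1 + m\right) 5 = 9 - 3 \left(-5 + 5 m\right) = 9 - \left(-15 + 15 m\right) = 24 - 15 m$)
$\left(T{\left(47,-292 \right)} - 66335\right) + P{\left(-467,77 \right)} = \left(\left(24 - -4380\right) - 66335\right) + \left(\left(-9\right) 77 + 9 \left(-467\right)^{2} + 9 \cdot 77 \left(-467\right)\right) = \left(\left(24 + 4380\right) - 66335\right) - -1638477 = \left(4404 - 66335\right) - -1638477 = -61931 + 1638477 = 1576546$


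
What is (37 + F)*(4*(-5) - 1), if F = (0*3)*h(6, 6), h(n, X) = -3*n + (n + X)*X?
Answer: -777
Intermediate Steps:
h(n, X) = -3*n + X*(X + n) (h(n, X) = -3*n + (X + n)*X = -3*n + X*(X + n))
F = 0 (F = (0*3)*(6² - 3*6 + 6*6) = 0*(36 - 18 + 36) = 0*54 = 0)
(37 + F)*(4*(-5) - 1) = (37 + 0)*(4*(-5) - 1) = 37*(-20 - 1) = 37*(-21) = -777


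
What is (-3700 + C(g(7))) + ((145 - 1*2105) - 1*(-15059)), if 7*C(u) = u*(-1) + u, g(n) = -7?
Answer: 9399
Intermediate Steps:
C(u) = 0 (C(u) = (u*(-1) + u)/7 = (-u + u)/7 = (1/7)*0 = 0)
(-3700 + C(g(7))) + ((145 - 1*2105) - 1*(-15059)) = (-3700 + 0) + ((145 - 1*2105) - 1*(-15059)) = -3700 + ((145 - 2105) + 15059) = -3700 + (-1960 + 15059) = -3700 + 13099 = 9399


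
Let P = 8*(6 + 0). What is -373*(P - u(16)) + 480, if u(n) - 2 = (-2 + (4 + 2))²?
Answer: -10710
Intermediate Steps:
u(n) = 18 (u(n) = 2 + (-2 + (4 + 2))² = 2 + (-2 + 6)² = 2 + 4² = 2 + 16 = 18)
P = 48 (P = 8*6 = 48)
-373*(P - u(16)) + 480 = -373*(48 - 1*18) + 480 = -373*(48 - 18) + 480 = -373*30 + 480 = -11190 + 480 = -10710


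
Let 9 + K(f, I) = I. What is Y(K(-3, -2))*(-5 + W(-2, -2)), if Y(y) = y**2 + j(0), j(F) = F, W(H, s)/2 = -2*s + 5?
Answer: 1573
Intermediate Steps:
K(f, I) = -9 + I
W(H, s) = 10 - 4*s (W(H, s) = 2*(-2*s + 5) = 2*(5 - 2*s) = 10 - 4*s)
Y(y) = y**2 (Y(y) = y**2 + 0 = y**2)
Y(K(-3, -2))*(-5 + W(-2, -2)) = (-9 - 2)**2*(-5 + (10 - 4*(-2))) = (-11)**2*(-5 + (10 + 8)) = 121*(-5 + 18) = 121*13 = 1573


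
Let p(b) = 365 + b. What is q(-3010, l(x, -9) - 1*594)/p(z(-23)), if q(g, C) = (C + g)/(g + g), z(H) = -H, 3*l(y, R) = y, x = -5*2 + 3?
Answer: 10819/7007280 ≈ 0.0015440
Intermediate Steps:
x = -7 (x = -10 + 3 = -7)
l(y, R) = y/3
q(g, C) = (C + g)/(2*g) (q(g, C) = (C + g)/((2*g)) = (C + g)*(1/(2*g)) = (C + g)/(2*g))
q(-3010, l(x, -9) - 1*594)/p(z(-23)) = ((1/2)*(((1/3)*(-7) - 1*594) - 3010)/(-3010))/(365 - 1*(-23)) = ((1/2)*(-1/3010)*((-7/3 - 594) - 3010))/(365 + 23) = ((1/2)*(-1/3010)*(-1789/3 - 3010))/388 = ((1/2)*(-1/3010)*(-10819/3))*(1/388) = (10819/18060)*(1/388) = 10819/7007280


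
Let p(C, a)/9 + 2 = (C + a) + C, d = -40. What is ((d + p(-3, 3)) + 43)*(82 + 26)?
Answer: -4536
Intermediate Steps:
p(C, a) = -18 + 9*a + 18*C (p(C, a) = -18 + 9*((C + a) + C) = -18 + 9*(a + 2*C) = -18 + (9*a + 18*C) = -18 + 9*a + 18*C)
((d + p(-3, 3)) + 43)*(82 + 26) = ((-40 + (-18 + 9*3 + 18*(-3))) + 43)*(82 + 26) = ((-40 + (-18 + 27 - 54)) + 43)*108 = ((-40 - 45) + 43)*108 = (-85 + 43)*108 = -42*108 = -4536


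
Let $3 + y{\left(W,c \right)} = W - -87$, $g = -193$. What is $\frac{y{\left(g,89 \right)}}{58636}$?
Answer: $- \frac{109}{58636} \approx -0.0018589$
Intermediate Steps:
$y{\left(W,c \right)} = 84 + W$ ($y{\left(W,c \right)} = -3 + \left(W - -87\right) = -3 + \left(W + 87\right) = -3 + \left(87 + W\right) = 84 + W$)
$\frac{y{\left(g,89 \right)}}{58636} = \frac{84 - 193}{58636} = \left(-109\right) \frac{1}{58636} = - \frac{109}{58636}$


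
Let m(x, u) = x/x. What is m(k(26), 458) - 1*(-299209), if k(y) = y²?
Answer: 299210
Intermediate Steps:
m(x, u) = 1
m(k(26), 458) - 1*(-299209) = 1 - 1*(-299209) = 1 + 299209 = 299210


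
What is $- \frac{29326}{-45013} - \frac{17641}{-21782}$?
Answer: $\frac{1432853265}{980473166} \approx 1.4614$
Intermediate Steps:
$- \frac{29326}{-45013} - \frac{17641}{-21782} = \left(-29326\right) \left(- \frac{1}{45013}\right) - - \frac{17641}{21782} = \frac{29326}{45013} + \frac{17641}{21782} = \frac{1432853265}{980473166}$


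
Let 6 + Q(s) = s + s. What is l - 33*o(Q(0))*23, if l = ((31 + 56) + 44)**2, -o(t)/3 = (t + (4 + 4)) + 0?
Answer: 21715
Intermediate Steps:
Q(s) = -6 + 2*s (Q(s) = -6 + (s + s) = -6 + 2*s)
o(t) = -24 - 3*t (o(t) = -3*((t + (4 + 4)) + 0) = -3*((t + 8) + 0) = -3*((8 + t) + 0) = -3*(8 + t) = -24 - 3*t)
l = 17161 (l = (87 + 44)**2 = 131**2 = 17161)
l - 33*o(Q(0))*23 = 17161 - 33*(-24 - 3*(-6 + 2*0))*23 = 17161 - 33*(-24 - 3*(-6 + 0))*23 = 17161 - 33*(-24 - 3*(-6))*23 = 17161 - 33*(-24 + 18)*23 = 17161 - 33*(-6)*23 = 17161 - (-198)*23 = 17161 - 1*(-4554) = 17161 + 4554 = 21715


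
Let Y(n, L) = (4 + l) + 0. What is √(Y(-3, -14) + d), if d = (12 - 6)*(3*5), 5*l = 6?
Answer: 2*√595/5 ≈ 9.7570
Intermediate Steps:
l = 6/5 (l = (⅕)*6 = 6/5 ≈ 1.2000)
Y(n, L) = 26/5 (Y(n, L) = (4 + 6/5) + 0 = 26/5 + 0 = 26/5)
d = 90 (d = 6*15 = 90)
√(Y(-3, -14) + d) = √(26/5 + 90) = √(476/5) = 2*√595/5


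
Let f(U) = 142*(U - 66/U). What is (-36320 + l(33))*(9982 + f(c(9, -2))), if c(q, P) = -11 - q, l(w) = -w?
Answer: -1383340709/5 ≈ -2.7667e+8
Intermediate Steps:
f(U) = -9372/U + 142*U
(-36320 + l(33))*(9982 + f(c(9, -2))) = (-36320 - 1*33)*(9982 + (-9372/(-11 - 1*9) + 142*(-11 - 1*9))) = (-36320 - 33)*(9982 + (-9372/(-11 - 9) + 142*(-11 - 9))) = -36353*(9982 + (-9372/(-20) + 142*(-20))) = -36353*(9982 + (-9372*(-1/20) - 2840)) = -36353*(9982 + (2343/5 - 2840)) = -36353*(9982 - 11857/5) = -36353*38053/5 = -1383340709/5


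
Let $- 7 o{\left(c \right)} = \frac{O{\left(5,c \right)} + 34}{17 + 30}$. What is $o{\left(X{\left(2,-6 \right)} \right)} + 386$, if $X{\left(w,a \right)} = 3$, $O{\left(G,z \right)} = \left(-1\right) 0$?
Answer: $\frac{126960}{329} \approx 385.9$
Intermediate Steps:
$O{\left(G,z \right)} = 0$
$o{\left(c \right)} = - \frac{34}{329}$ ($o{\left(c \right)} = - \frac{\left(0 + 34\right) \frac{1}{17 + 30}}{7} = - \frac{34 \cdot \frac{1}{47}}{7} = \left(- \frac{1}{7}\right) \frac{34}{47} = - \frac{34}{329}$)
$o{\left(X{\left(2,-6 \right)} \right)} + 386 = - \frac{34}{329} + 386 = \frac{126960}{329}$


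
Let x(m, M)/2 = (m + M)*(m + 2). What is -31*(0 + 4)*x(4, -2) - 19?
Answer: -2995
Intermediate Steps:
x(m, M) = 2*(2 + m)*(M + m) (x(m, M) = 2*((m + M)*(m + 2)) = 2*((M + m)*(2 + m)) = 2*((2 + m)*(M + m)) = 2*(2 + m)*(M + m))
-31*(0 + 4)*x(4, -2) - 19 = -31*(0 + 4)*(2*4² + 4*(-2) + 4*4 + 2*(-2)*4) - 19 = -124*(2*16 - 8 + 16 - 16) - 19 = -124*(32 - 8 + 16 - 16) - 19 = -124*24 - 19 = -31*96 - 19 = -2976 - 19 = -2995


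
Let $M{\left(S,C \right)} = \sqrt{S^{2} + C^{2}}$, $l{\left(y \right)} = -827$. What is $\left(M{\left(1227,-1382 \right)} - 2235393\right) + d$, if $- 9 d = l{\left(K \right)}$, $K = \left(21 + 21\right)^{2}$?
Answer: $- \frac{20117710}{9} + \sqrt{3415453} \approx -2.2335 \cdot 10^{6}$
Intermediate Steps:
$K = 1764$ ($K = 42^{2} = 1764$)
$d = \frac{827}{9}$ ($d = \left(- \frac{1}{9}\right) \left(-827\right) = \frac{827}{9} \approx 91.889$)
$M{\left(S,C \right)} = \sqrt{C^{2} + S^{2}}$
$\left(M{\left(1227,-1382 \right)} - 2235393\right) + d = \left(\sqrt{\left(-1382\right)^{2} + 1227^{2}} - 2235393\right) + \frac{827}{9} = \left(\sqrt{1909924 + 1505529} - 2235393\right) + \frac{827}{9} = \left(\sqrt{3415453} - 2235393\right) + \frac{827}{9} = \left(-2235393 + \sqrt{3415453}\right) + \frac{827}{9} = - \frac{20117710}{9} + \sqrt{3415453}$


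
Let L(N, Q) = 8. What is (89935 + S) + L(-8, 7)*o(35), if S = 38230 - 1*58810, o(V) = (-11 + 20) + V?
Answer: 69707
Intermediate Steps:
o(V) = 9 + V
S = -20580 (S = 38230 - 58810 = -20580)
(89935 + S) + L(-8, 7)*o(35) = (89935 - 20580) + 8*(9 + 35) = 69355 + 8*44 = 69355 + 352 = 69707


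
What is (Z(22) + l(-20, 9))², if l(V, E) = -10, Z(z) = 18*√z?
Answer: 7228 - 360*√22 ≈ 5539.5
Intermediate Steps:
(Z(22) + l(-20, 9))² = (18*√22 - 10)² = (-10 + 18*√22)²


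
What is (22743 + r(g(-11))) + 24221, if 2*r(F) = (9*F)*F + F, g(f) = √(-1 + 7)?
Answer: 46991 + √6/2 ≈ 46992.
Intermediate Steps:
g(f) = √6
r(F) = F/2 + 9*F²/2 (r(F) = ((9*F)*F + F)/2 = (9*F² + F)/2 = (F + 9*F²)/2 = F/2 + 9*F²/2)
(22743 + r(g(-11))) + 24221 = (22743 + √6*(1 + 9*√6)/2) + 24221 = 46964 + √6*(1 + 9*√6)/2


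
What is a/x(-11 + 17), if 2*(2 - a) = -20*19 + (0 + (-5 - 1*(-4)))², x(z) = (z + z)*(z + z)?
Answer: 383/288 ≈ 1.3299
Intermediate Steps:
x(z) = 4*z² (x(z) = (2*z)*(2*z) = 4*z²)
a = 383/2 (a = 2 - (-20*19 + (0 + (-5 - 1*(-4)))²)/2 = 2 - (-380 + (0 + (-5 + 4))²)/2 = 2 - (-380 + (0 - 1)²)/2 = 2 - (-380 + (-1)²)/2 = 2 - (-380 + 1)/2 = 2 - ½*(-379) = 2 + 379/2 = 383/2 ≈ 191.50)
a/x(-11 + 17) = 383/(2*((4*(-11 + 17)²))) = 383/(2*((4*6²))) = 383/(2*((4*36))) = (383/2)/144 = (383/2)*(1/144) = 383/288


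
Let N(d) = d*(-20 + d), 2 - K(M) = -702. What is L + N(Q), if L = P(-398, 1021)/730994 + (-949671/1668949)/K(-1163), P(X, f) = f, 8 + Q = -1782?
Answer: 848891517151961639/262011641408 ≈ 3.2399e+6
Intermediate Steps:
Q = -1790 (Q = -8 - 1782 = -1790)
K(M) = 704 (K(M) = 2 - 1*(-702) = 2 + 702 = 704)
L = 154182439/262011641408 (L = 1021/730994 - 949671/1668949/704 = 1021*(1/730994) - 949671*1/1668949*(1/704) = 1021/730994 - 949671/1668949*1/704 = 1021/730994 - 949671/1174940096 = 154182439/262011641408 ≈ 0.00058846)
L + N(Q) = 154182439/262011641408 - 1790*(-20 - 1790) = 154182439/262011641408 - 1790*(-1810) = 154182439/262011641408 + 3239900 = 848891517151961639/262011641408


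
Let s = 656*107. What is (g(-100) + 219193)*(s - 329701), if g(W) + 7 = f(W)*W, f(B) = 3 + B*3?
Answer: -64588156974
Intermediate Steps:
s = 70192
f(B) = 3 + 3*B
g(W) = -7 + W*(3 + 3*W) (g(W) = -7 + (3 + 3*W)*W = -7 + W*(3 + 3*W))
(g(-100) + 219193)*(s - 329701) = ((-7 + 3*(-100)*(1 - 100)) + 219193)*(70192 - 329701) = ((-7 + 3*(-100)*(-99)) + 219193)*(-259509) = ((-7 + 29700) + 219193)*(-259509) = (29693 + 219193)*(-259509) = 248886*(-259509) = -64588156974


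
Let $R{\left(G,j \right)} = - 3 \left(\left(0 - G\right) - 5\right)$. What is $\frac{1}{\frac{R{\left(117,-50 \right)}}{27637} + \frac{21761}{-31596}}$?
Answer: $- \frac{873218652}{589844621} \approx -1.4804$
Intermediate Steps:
$R{\left(G,j \right)} = 15 + 3 G$ ($R{\left(G,j \right)} = - 3 \left(- G - 5\right) = - 3 \left(-5 - G\right) = 15 + 3 G$)
$\frac{1}{\frac{R{\left(117,-50 \right)}}{27637} + \frac{21761}{-31596}} = \frac{1}{\frac{15 + 3 \cdot 117}{27637} + \frac{21761}{-31596}} = \frac{1}{\left(15 + 351\right) \frac{1}{27637} + 21761 \left(- \frac{1}{31596}\right)} = \frac{1}{366 \cdot \frac{1}{27637} - \frac{21761}{31596}} = \frac{1}{\frac{366}{27637} - \frac{21761}{31596}} = \frac{1}{- \frac{589844621}{873218652}} = - \frac{873218652}{589844621}$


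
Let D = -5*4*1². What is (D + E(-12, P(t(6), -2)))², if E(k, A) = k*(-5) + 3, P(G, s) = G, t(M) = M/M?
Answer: 1849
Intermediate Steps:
t(M) = 1
E(k, A) = 3 - 5*k (E(k, A) = -5*k + 3 = 3 - 5*k)
D = -20 (D = -20*1 = -20)
(D + E(-12, P(t(6), -2)))² = (-20 + (3 - 5*(-12)))² = (-20 + (3 + 60))² = (-20 + 63)² = 43² = 1849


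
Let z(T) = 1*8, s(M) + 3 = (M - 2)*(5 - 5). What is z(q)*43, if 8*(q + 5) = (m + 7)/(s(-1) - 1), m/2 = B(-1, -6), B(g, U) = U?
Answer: 344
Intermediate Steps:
m = -12 (m = 2*(-6) = -12)
s(M) = -3 (s(M) = -3 + (M - 2)*(5 - 5) = -3 + (-2 + M)*0 = -3 + 0 = -3)
q = -155/32 (q = -5 + ((-12 + 7)/(-3 - 1))/8 = -5 + (-5/(-4))/8 = -5 + (-5*(-¼))/8 = -5 + (⅛)*(5/4) = -5 + 5/32 = -155/32 ≈ -4.8438)
z(T) = 8
z(q)*43 = 8*43 = 344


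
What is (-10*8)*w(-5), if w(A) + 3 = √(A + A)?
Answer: 240 - 80*I*√10 ≈ 240.0 - 252.98*I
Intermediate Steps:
w(A) = -3 + √2*√A (w(A) = -3 + √(A + A) = -3 + √(2*A) = -3 + √2*√A)
(-10*8)*w(-5) = (-10*8)*(-3 + √2*√(-5)) = -80*(-3 + √2*(I*√5)) = -80*(-3 + I*√10) = 240 - 80*I*√10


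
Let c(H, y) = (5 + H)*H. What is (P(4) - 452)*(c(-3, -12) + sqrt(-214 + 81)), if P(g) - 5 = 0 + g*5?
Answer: 2562 - 427*I*sqrt(133) ≈ 2562.0 - 4924.4*I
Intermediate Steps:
c(H, y) = H*(5 + H)
P(g) = 5 + 5*g (P(g) = 5 + (0 + g*5) = 5 + (0 + 5*g) = 5 + 5*g)
(P(4) - 452)*(c(-3, -12) + sqrt(-214 + 81)) = ((5 + 5*4) - 452)*(-3*(5 - 3) + sqrt(-214 + 81)) = ((5 + 20) - 452)*(-3*2 + sqrt(-133)) = (25 - 452)*(-6 + I*sqrt(133)) = -427*(-6 + I*sqrt(133)) = 2562 - 427*I*sqrt(133)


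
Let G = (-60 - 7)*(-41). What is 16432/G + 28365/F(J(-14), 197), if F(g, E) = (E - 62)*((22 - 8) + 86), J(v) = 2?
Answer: 19983377/2472300 ≈ 8.0829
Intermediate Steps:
G = 2747 (G = -67*(-41) = 2747)
F(g, E) = -6200 + 100*E (F(g, E) = (-62 + E)*(14 + 86) = (-62 + E)*100 = -6200 + 100*E)
16432/G + 28365/F(J(-14), 197) = 16432/2747 + 28365/(-6200 + 100*197) = 16432*(1/2747) + 28365/(-6200 + 19700) = 16432/2747 + 28365/13500 = 16432/2747 + 28365*(1/13500) = 16432/2747 + 1891/900 = 19983377/2472300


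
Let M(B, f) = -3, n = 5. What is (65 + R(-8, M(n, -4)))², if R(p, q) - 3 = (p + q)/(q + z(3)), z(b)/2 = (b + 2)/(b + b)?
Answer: 93025/16 ≈ 5814.1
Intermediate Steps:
z(b) = (2 + b)/b (z(b) = 2*((b + 2)/(b + b)) = 2*((2 + b)/((2*b))) = 2*((2 + b)*(1/(2*b))) = 2*((2 + b)/(2*b)) = (2 + b)/b)
R(p, q) = 3 + (p + q)/(5/3 + q) (R(p, q) = 3 + (p + q)/(q + (2 + 3)/3) = 3 + (p + q)/(q + (⅓)*5) = 3 + (p + q)/(q + 5/3) = 3 + (p + q)/(5/3 + q))
(65 + R(-8, M(n, -4)))² = (65 + 3*(5 - 8 + 4*(-3))/(5 + 3*(-3)))² = (65 + 3*(5 - 8 - 12)/(5 - 9))² = (65 + 3*(-15)/(-4))² = (65 + 3*(-¼)*(-15))² = (65 + 45/4)² = (305/4)² = 93025/16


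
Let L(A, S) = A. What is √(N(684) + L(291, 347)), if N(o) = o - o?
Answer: √291 ≈ 17.059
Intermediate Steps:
N(o) = 0
√(N(684) + L(291, 347)) = √(0 + 291) = √291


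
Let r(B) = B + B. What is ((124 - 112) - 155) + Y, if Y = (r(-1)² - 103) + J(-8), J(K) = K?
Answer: -250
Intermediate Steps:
r(B) = 2*B
Y = -107 (Y = ((2*(-1))² - 103) - 8 = ((-2)² - 103) - 8 = (4 - 103) - 8 = -99 - 8 = -107)
((124 - 112) - 155) + Y = ((124 - 112) - 155) - 107 = (12 - 155) - 107 = -143 - 107 = -250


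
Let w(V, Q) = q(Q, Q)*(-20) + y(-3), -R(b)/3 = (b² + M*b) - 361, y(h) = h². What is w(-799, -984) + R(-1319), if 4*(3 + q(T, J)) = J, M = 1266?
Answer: -203649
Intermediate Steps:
q(T, J) = -3 + J/4
R(b) = 1083 - 3798*b - 3*b² (R(b) = -3*((b² + 1266*b) - 361) = -3*(-361 + b² + 1266*b) = 1083 - 3798*b - 3*b²)
w(V, Q) = 69 - 5*Q (w(V, Q) = (-3 + Q/4)*(-20) + (-3)² = (60 - 5*Q) + 9 = 69 - 5*Q)
w(-799, -984) + R(-1319) = (69 - 5*(-984)) + (1083 - 3798*(-1319) - 3*(-1319)²) = (69 + 4920) + (1083 + 5009562 - 3*1739761) = 4989 + (1083 + 5009562 - 5219283) = 4989 - 208638 = -203649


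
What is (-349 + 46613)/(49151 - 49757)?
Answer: -23132/303 ≈ -76.343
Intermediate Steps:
(-349 + 46613)/(49151 - 49757) = 46264/(-606) = 46264*(-1/606) = -23132/303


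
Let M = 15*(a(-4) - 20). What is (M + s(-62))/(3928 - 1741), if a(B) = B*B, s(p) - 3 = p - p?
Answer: -19/729 ≈ -0.026063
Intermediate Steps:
s(p) = 3 (s(p) = 3 + (p - p) = 3 + 0 = 3)
a(B) = B²
M = -60 (M = 15*((-4)² - 20) = 15*(16 - 20) = 15*(-4) = -60)
(M + s(-62))/(3928 - 1741) = (-60 + 3)/(3928 - 1741) = -57/2187 = -57*1/2187 = -19/729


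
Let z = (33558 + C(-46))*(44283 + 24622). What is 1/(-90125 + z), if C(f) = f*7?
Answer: 1/2290036455 ≈ 4.3667e-10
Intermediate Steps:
C(f) = 7*f
z = 2290126580 (z = (33558 + 7*(-46))*(44283 + 24622) = (33558 - 322)*68905 = 33236*68905 = 2290126580)
1/(-90125 + z) = 1/(-90125 + 2290126580) = 1/2290036455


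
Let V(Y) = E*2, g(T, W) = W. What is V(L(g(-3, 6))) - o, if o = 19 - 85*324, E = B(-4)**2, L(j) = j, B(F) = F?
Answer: 27553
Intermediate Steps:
E = 16 (E = (-4)**2 = 16)
V(Y) = 32 (V(Y) = 16*2 = 32)
o = -27521 (o = 19 - 27540 = -27521)
V(L(g(-3, 6))) - o = 32 - 1*(-27521) = 32 + 27521 = 27553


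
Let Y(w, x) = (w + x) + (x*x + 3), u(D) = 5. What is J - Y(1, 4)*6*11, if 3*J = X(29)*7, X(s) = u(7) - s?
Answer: -1640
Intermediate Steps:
Y(w, x) = 3 + w + x + x² (Y(w, x) = (w + x) + (x² + 3) = (w + x) + (3 + x²) = 3 + w + x + x²)
X(s) = 5 - s
J = -56 (J = ((5 - 1*29)*7)/3 = ((5 - 29)*7)/3 = (-24*7)/3 = (⅓)*(-168) = -56)
J - Y(1, 4)*6*11 = -56 - (3 + 1 + 4 + 4²)*6*11 = -56 - (3 + 1 + 4 + 16)*6*11 = -56 - 24*6*11 = -56 - 144*11 = -56 - 1*1584 = -56 - 1584 = -1640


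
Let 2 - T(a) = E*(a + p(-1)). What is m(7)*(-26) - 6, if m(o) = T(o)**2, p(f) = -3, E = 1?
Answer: -110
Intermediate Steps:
T(a) = 5 - a (T(a) = 2 - (a - 3) = 2 - (-3 + a) = 2 + (3 - a) = 5 - a)
m(o) = (5 - o)**2
m(7)*(-26) - 6 = (-5 + 7)**2*(-26) - 6 = 2**2*(-26) - 6 = 4*(-26) - 6 = -104 - 6 = -110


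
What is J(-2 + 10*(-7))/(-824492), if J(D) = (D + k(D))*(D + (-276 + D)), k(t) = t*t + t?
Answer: 529200/206123 ≈ 2.5674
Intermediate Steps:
k(t) = t + t² (k(t) = t² + t = t + t²)
J(D) = (-276 + 2*D)*(D + D*(1 + D)) (J(D) = (D + D*(1 + D))*(D + (-276 + D)) = (D + D*(1 + D))*(-276 + 2*D) = (-276 + 2*D)*(D + D*(1 + D)))
J(-2 + 10*(-7))/(-824492) = (2*(-2 + 10*(-7))*(-276 + (-2 + 10*(-7))² - 136*(-2 + 10*(-7))))/(-824492) = (2*(-2 - 70)*(-276 + (-2 - 70)² - 136*(-2 - 70)))*(-1/824492) = (2*(-72)*(-276 + (-72)² - 136*(-72)))*(-1/824492) = (2*(-72)*(-276 + 5184 + 9792))*(-1/824492) = (2*(-72)*14700)*(-1/824492) = -2116800*(-1/824492) = 529200/206123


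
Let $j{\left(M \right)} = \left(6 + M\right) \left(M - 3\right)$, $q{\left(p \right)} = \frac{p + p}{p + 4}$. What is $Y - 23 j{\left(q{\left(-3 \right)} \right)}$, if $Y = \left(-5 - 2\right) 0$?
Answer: $0$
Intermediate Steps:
$Y = 0$ ($Y = \left(-7\right) 0 = 0$)
$q{\left(p \right)} = \frac{2 p}{4 + p}$
$j{\left(M \right)} = \left(-3 + M\right) \left(6 + M\right)$ ($j{\left(M \right)} = \left(6 + M\right) \left(-3 + M\right) = \left(-3 + M\right) \left(6 + M\right)$)
$Y - 23 j{\left(q{\left(-3 \right)} \right)} = 0 - 23 \left(-18 + \left(2 \left(-3\right) \frac{1}{4 - 3}\right)^{2} + 3 \cdot 2 \left(-3\right) \frac{1}{4 - 3}\right) = 0 - 23 \left(-18 + \left(2 \left(-3\right) 1^{-1}\right)^{2} + 3 \cdot 2 \left(-3\right) 1^{-1}\right) = 0 - 23 \left(-18 + \left(2 \left(-3\right) 1\right)^{2} + 3 \cdot 2 \left(-3\right) 1\right) = 0 - 23 \left(-18 + \left(-6\right)^{2} + 3 \left(-6\right)\right) = 0 - 23 \left(-18 + 36 - 18\right) = 0 - 0 = 0 + 0 = 0$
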